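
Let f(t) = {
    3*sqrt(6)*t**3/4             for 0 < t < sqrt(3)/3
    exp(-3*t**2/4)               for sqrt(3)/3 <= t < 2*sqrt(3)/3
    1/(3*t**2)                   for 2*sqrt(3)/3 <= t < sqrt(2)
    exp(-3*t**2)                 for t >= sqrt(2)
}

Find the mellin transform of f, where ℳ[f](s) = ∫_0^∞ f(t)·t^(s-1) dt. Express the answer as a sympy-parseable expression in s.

(sqrt(2)/6)**s*(-6*2**s*6**(s/2)*(s - 2)*(s + 3)*uppergamma(s/2, 1) + 6*6**(s/2)*(s - 2)*(s + 3)*uppergamma(s/2, 6) + 3*sqrt(2)*6**(s/2)*(s - 2) + 2*6**s*(s + 3) + 6*(2*sqrt(6))**s*(s - 2)*(s + 3)*uppergamma(s/2, 1/4) - 3*(2*sqrt(6))**s*(s + 3))/(12*(s - 2)*(s + 3))
  Re(s) > -3

invert the power substitution to get 3*sqrt(6)*t**(3/2)/4 on [0, 1/3); exp(-3*t/4) on [1/3, 4/3); 1/(3*t) on [4/3, 2); …
peel off the common scale on t: t**(3/2) on [0, 1/2); exp(-t/2) on [1/2, 2); 1/(2*t) on [2, 3); …
along the cuts sqrt(3)/3, 2*sqrt(3)/3, sqrt(2), ℳ[f](s) splits into 4 integrals
segment [0, sqrt(3)/3) carries 3*sqrt(6)*t**3/4; integrate it
over [sqrt(3)/3, 2*sqrt(3)/3), the kernel integral of exp(-3*t**2/4) enters the sum
for t in [2*sqrt(3)/3, sqrt(2)): the term is ∫ 1/(3*t**2)·t^(s-1)
for t in [sqrt(2), ∞): the term is ∫ exp(-3*t**2)·t^(s-1)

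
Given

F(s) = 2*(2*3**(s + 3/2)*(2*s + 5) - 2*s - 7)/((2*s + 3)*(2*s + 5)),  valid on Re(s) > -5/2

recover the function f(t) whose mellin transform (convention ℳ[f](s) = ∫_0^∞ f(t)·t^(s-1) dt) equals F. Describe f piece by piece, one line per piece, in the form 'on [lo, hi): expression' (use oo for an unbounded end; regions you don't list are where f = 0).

strip the shared t-power: t**(3/2) on [0, 1); 2*sqrt(t) on [1, 3)
decompose at 1; ℳ[f](s) sums the 2 pieces' integrals
piece [0, 1): integrate t**(5/2) against the kernel
on [1, 3) integrate f = 2*t**(3/2) against the kernel

on [0, 1): t**(5/2)
on [1, 3): 2*t**(3/2)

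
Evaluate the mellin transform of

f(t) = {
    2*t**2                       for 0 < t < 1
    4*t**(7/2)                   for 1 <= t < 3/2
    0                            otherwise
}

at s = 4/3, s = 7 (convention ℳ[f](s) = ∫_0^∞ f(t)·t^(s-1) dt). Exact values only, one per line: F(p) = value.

F(4/3) = -33/145 + 243*2**(1/6)*3**(5/6)/116
F(7) = -10/63 + 19683*sqrt(6)/1792

linearity at 1 turns ℳ[f](s) into 2 summed integrals
the [0, 1) slice contributes ∫ 2*t**2·t^(s-1) dt
[1, 3/2) adds the kernel integral of 4*t**(7/2)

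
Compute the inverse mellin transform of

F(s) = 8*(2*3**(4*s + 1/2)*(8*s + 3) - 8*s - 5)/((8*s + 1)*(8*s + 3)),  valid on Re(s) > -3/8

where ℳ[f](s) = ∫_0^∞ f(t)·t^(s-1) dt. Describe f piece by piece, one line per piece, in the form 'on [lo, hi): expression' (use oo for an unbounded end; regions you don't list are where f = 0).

on [0, 1): t**(3/8)
on [1, 81): 2*t**(1/8)

undo the power substitution: t**(3/4) on [0, 1); 2*t**(1/4) on [1, 9)
invert the power substitution to get t**(3/2) on [0, 1); 2*sqrt(t) on [1, 3)
summing 2 kernel integrals split by 1 yields ℳ[f](s)
piece [0, 1): integrate t**(3/8) against the kernel
the [1, 81) slice contributes ∫ 2*t**(1/8)·t^(s-1) dt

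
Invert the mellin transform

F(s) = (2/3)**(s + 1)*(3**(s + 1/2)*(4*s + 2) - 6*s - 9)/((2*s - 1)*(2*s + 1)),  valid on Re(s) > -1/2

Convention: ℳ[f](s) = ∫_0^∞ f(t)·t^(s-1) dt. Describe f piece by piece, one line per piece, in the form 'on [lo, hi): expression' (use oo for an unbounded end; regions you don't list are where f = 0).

on [0, 2/3): sqrt(6)*sqrt(t)/2
on [2/3, 2): 2*sqrt(6)/(3*sqrt(t))

strip the common scale on t: sqrt(t) on [0, 1); 2/sqrt(t) on [1, 3)
reversing the shared t-power: t**(3/2) on [0, 1); 2*sqrt(t) on [1, 3)
integrate the 2 segments split at 2/3, then add the results
for t in [0, 2/3): the term is ∫ sqrt(6)*sqrt(t)/2·t^(s-1)
[2/3, 2) adds the kernel integral of 2*sqrt(6)/(3*sqrt(t))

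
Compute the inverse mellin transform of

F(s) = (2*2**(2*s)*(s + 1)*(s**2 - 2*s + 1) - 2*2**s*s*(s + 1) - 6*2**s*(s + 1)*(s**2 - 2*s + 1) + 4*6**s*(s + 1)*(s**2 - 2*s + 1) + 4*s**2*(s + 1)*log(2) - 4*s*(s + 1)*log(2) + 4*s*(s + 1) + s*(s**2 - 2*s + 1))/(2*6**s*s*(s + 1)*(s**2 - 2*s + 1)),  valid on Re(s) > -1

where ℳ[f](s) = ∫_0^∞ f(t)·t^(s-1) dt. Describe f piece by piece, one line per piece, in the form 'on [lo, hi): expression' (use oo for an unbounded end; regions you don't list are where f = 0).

on [0, 1/6): 3*t
on [1/6, 1/3): log(3*t)/(3*t)
on [1/3, 2/3): 3
on [2/3, 1): 2

undo the common scale on t: t on [0, 1/2); log(t)/t on [1/2, 1); 3 on [1, 2); …
integrate the 4 segments split at 1/6, 1/3, 2/3, then add the results
segment [0, 1/6) carries 3*t; integrate it
piece [1/6, 1/3): integrate log(3*t)/(3*t) against the kernel
∫ over [1/3, 2/3) of 3·t^(s-1) joins the sum
∫ over [2/3, 1) of 2·t^(s-1) joins the sum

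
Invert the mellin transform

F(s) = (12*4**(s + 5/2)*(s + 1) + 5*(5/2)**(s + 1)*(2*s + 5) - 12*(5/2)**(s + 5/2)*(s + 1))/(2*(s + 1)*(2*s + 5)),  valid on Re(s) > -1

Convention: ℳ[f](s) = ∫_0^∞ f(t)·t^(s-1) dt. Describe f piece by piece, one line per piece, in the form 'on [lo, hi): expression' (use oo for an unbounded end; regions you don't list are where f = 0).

on [0, 5/2): 5*t/2
on [5/2, 4): 3*t**(5/2)

f breaks at 5/2 into 2 integrals to sum
on [0, 5/2): add ∫ 5*t/2·t^(s-1) dt
between 5/2 and 4 the integrand is 3*t**(5/2)·t^(s-1)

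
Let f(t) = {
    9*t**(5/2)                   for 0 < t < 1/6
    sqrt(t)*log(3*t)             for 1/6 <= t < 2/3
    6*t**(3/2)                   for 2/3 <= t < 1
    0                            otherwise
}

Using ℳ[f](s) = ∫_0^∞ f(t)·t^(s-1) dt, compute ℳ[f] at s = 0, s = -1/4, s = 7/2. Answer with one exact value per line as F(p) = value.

peel off the shared t-power: 9*t**2 on [0, 1/6); log(3*t) on [1/6, 2/3); 6*t on [2/3, 1)
undo the common scale on t: t**2 on [0, 1/2); log(t) on [1/2, 2); 2*t on [2, 3)
summing 3 kernel integrals split by 1/6, 2/3 yields ℳ[f](s)
∫ 9*t**(5/2)·t^(s-1) over [0, 1/6)
over [1/6, 2/3), the kernel integral of sqrt(t)*log(3*t) enters the sum
segment [2/3, 1) carries 6*t**(3/2); integrate it

F(0) = -277*sqrt(6)/180 + sqrt(6)*log(2) + 4
F(-1/4) = 6**(3/4)*(-864*sqrt(2) + log(2**(180 + 180*sqrt(2))) + 216*6**(1/4) + 725)/270
F(7/2) = 257*log(2)/5184 + 320281/311040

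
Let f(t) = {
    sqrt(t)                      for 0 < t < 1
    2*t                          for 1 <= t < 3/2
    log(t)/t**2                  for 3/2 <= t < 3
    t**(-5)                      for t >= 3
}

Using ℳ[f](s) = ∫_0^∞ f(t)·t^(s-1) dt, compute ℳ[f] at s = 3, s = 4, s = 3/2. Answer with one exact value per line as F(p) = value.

F(3) = 1759/2016 + 3*log(2)/2 + 3*log(3)/2
F(4) = 9*log(2)/8 + 271/180 + 27*log(3)/8
F(3/2) = -754*sqrt(3)/567 - 2*sqrt(3)*log(3)/3 - 2*sqrt(6)*log(2)/3 - 3/10 + 2*sqrt(6)*log(3)/3 + 67*sqrt(6)/30

reversing the shared t-power: t**(3/2) on [0, 1); 2*t**2 on [1, 3/2); log(t)/t on [3/2, 3); …
cuts at 1, 3/2, 3: linearity sums the 4 kernel integrals
on [0, 1) integrate f = sqrt(t) against the kernel
∫ over [1, 3/2) of 2*t·t^(s-1) joins the sum
on [3/2, 3): add ∫ log(t)/t**2·t^(s-1) dt
the [3, ∞) slice contributes ∫ t**(-5)·t^(s-1) dt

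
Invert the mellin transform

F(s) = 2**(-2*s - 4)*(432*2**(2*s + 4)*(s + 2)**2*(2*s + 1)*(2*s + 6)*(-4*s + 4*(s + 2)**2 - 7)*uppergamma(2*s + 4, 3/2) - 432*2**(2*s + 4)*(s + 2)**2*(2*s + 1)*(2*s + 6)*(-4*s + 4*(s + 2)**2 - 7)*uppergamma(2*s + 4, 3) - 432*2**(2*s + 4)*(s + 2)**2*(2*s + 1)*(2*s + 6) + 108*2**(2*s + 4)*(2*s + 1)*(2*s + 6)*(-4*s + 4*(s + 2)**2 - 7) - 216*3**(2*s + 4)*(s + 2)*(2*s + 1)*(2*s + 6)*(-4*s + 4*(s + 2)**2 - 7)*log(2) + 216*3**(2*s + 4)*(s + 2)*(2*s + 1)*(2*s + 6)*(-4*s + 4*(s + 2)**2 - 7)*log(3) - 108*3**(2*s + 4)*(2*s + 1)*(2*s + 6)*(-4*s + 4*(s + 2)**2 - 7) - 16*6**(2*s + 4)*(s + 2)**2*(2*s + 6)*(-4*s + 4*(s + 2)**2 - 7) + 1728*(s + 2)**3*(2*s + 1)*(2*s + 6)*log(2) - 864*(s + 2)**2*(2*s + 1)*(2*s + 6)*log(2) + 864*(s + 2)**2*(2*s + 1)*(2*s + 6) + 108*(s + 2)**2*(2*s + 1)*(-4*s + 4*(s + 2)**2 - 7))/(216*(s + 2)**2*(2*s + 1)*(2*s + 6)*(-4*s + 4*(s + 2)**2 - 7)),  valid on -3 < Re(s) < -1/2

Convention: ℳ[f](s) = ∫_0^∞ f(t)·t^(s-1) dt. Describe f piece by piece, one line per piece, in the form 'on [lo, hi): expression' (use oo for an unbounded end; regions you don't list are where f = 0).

on [0, 1/4): t**3
on [1/4, 1): t**(3/2)*log(sqrt(t))
on [1, 9/4): t**2*log(sqrt(t))
on [9/4, 9): t**2*exp(-sqrt(t))
on [9, oo): sqrt(t)

the shared t-power comes off first: t on [0, 1/4); log(sqrt(t))/sqrt(t) on [1/4, 1); log(sqrt(t)) on [1, 9/4); …
reversing the power substitution: t**2 on [0, 1/2); log(t)/t on [1/2, 1); log(t) on [1, 3/2); …
treat the 5 regions marked off by 1/4, 1, 9/4, 9 separately and sum
the [0, 1/4) slice contributes ∫ t**3·t^(s-1) dt
over [1/4, 1), the kernel integral of t**(3/2)*log(sqrt(t)) enters the sum
between 1 and 9/4 the integrand is t**2*log(sqrt(t))·t^(s-1)
segment 9/4 to 9 holds t**2*exp(-sqrt(t)); add its integral
segment [9, ∞) carries sqrt(t); integrate it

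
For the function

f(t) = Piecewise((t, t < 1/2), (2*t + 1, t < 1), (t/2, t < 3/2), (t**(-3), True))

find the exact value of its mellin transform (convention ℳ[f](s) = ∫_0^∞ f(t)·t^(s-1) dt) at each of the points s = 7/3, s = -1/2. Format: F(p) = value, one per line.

F(7/3) = 2**(2/3)*(-162 + 984*2**(1/3) + 1687*3**(1/3))/2240
F(-1/2) = 1 + 599*sqrt(6)/1134 + sqrt(2)

integrate the 4 segments split at 1/2, 1, 3/2, then add the results
on [0, 1/2): add ∫ t·t^(s-1) dt
on [1/2, 1) integrate f = (2*t + 1) against the kernel
between 1 and 3/2 the integrand is t/2·t^(s-1)
∫ t**(-3)·t^(s-1) over [3/2, ∞)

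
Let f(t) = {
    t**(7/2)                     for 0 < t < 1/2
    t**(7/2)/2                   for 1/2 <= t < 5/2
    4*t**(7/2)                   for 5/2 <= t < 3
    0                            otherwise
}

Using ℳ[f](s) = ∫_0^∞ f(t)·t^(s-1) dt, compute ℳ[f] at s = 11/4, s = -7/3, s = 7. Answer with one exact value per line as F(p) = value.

F(11/4) = -4375*2**(3/4)*5**(1/4)/64 + 2**(3/4)/1600 + 11664*3**(1/4)/25
F(-7/3) = -15*2**(5/6)*5**(1/6)/4 + 3*2**(5/6)/28 + 72*3**(1/6)/7
F(7) = -9765625*sqrt(10)/6144 + sqrt(2)/43008 + 157464*sqrt(3)/7

integrate the 3 segments split at 1/2, 5/2, then add the results
∫ over [0, 1/2) of t**(7/2)·t^(s-1) joins the sum
on [1/2, 5/2) integrate f = t**(7/2)/2 against the kernel
∫ 4*t**(7/2)·t^(s-1) over [5/2, 3)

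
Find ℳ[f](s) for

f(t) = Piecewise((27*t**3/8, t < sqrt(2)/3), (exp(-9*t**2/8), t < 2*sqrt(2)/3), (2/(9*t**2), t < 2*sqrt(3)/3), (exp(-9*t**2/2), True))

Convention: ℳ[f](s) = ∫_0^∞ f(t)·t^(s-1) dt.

2**s*(sqrt(3)/6)**s*(-6*2**s*6**(s/2)*(s - 2)*(s + 3)*uppergamma(s/2, 1) + 6*6**(s/2)*(s - 2)*(s + 3)*uppergamma(s/2, 6) + 3*sqrt(2)*6**(s/2)*(s - 2) + 2*6**s*(s + 3) + 6*(2*sqrt(6))**s*(s - 2)*(s + 3)*uppergamma(s/2, 1/4) - 3*(2*sqrt(6))**s*(s + 3))/(12*3**s*(s - 2)*(s + 3))
  Re(s) > -3

back out the common scale on t: t**3 on [0, sqrt(2)/2); exp(-t**2/2) on [sqrt(2)/2, sqrt(2)); 1/(2*t**2) on [sqrt(2), sqrt(3)); …
reversing the power substitution: t**(3/2) on [0, 1/2); exp(-t/2) on [1/2, 2); 1/(2*t) on [2, 3); …
the 4 pieces separated at sqrt(2)/3, 2*sqrt(2)/3, 2*sqrt(3)/3 each add one integral
segment 0 to sqrt(2)/3 holds 27*t**3/8; add its integral
for t in [sqrt(2)/3, 2*sqrt(2)/3): the term is ∫ exp(-9*t**2/8)·t^(s-1)
between 2*sqrt(2)/3 and 2*sqrt(3)/3 the integrand is 2/(9*t**2)·t^(s-1)
between 2*sqrt(3)/3 and ∞ the integrand is exp(-9*t**2/2)·t^(s-1)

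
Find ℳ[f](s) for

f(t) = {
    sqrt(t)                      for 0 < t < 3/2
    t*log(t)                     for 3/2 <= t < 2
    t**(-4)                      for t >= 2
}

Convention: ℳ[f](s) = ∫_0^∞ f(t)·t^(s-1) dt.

(-32*2**(2*s)*(s - 4)*(2*s + 1) + 3**s*s*(s - 4)*(2*s + 1)*(-24*log(3) + 24*log(2)) + 3**s*(s - 4)*(2*s + 1)*(-24*log(3) + 24*log(2)) + 24*3**s*(s - 4)*(2*s + 1) + 16*3**s*sqrt(6)*(s - 4)*(s**2 + 2*s + 1) + 32*4**s*s*(s - 4)*(2*s + 1)*log(2) + 32*4**s*(s - 4)*(2*s + 1)*log(2) - 4**s*(2*s + 1)*(s**2 + 2*s + 1))/(16*2**s*(s - 4)*(2*s + 1)*(s**2 + 2*s + 1))
  -1/2 < Re(s) < 4

summing 3 kernel integrals split by 3/2, 2 yields ℳ[f](s)
segment [0, 3/2) carries sqrt(t); integrate it
[3/2, 2) adds the kernel integral of t*log(t)
∫ t**(-4)·t^(s-1) over [2, ∞)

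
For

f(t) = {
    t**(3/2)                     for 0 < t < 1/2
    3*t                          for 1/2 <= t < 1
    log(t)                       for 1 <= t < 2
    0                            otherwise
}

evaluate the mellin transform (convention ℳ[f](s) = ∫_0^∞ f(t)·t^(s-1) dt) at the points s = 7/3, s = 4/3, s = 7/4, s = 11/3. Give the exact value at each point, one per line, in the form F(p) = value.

F(7/3) = -36*2**(1/3)/49 - 9*2**(2/3)/160 + 3*2**(1/6)/184 + 531/490 + 12*2**(1/3)*log(2)/7
F(4/3) = -9*2**(1/3)/8 - 9*2**(2/3)/56 + 3*2**(1/6)/68 + 3*2**(1/3)*log(2)/2 + 207/112
F(7/4) = -1615*2**(3/4)/2548 - 3*2**(1/4)/22 + 8*2**(3/4)*log(2)/7 + 764/539
F(11/3) = -72*2**(2/3)/121 - 9*2**(1/3)/448 + 3*2**(5/6)/992 + 1215/1694 + 24*2**(2/3)*log(2)/11

linearity at 1/2, 1 turns ℳ[f](s) into 3 summed integrals
segment [0, 1/2) carries t**(3/2); integrate it
segment [1/2, 1) carries 3*t; integrate it
∫ over [1, 2) of log(t)·t^(s-1) joins the sum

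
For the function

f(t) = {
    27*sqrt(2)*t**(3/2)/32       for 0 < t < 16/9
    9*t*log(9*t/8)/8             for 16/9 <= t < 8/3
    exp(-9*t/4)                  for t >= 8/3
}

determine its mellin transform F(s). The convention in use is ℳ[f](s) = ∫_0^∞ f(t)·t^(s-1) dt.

(4/27)**s*(-12**s*s*(2*s + 3)*log(4) - 12**s*(2*s + 3)*log(4) + 12**s*(4*s + 6) + 12**s*sqrt(2)*(4*s**2 + 8*s + 4) + 3*18**s*s*(2*s + 3)*log(3) + 18**s*(-6*s - 9) + 3*18**s*(2*s + 3)*log(3) + 3**s*(2*s + 3)*(s**2 + 2*s + 1)*uppergamma(s, 6))/((2*s + 3)*(s**2 + 2*s + 1))
  Re(s) > -3/2

peel off the common scale on t: 3*sqrt(3)*t**(3/2)/8 on [0, 8/3); 3*t*log(3*t/4)/4 on [8/3, 4); exp(-3*t/2) on [4, ∞)
back out the common scale on t: 3*sqrt(6)*t**(3/2)/4 on [0, 4/3); 3*t*log(3*t/2)/2 on [4/3, 2); exp(-3*t) on [2, ∞)
invert the common scale on t to get t**(3/2) on [0, 2); t*log(t) on [2, 3); exp(-2*t) on [3, ∞)
treat the 3 regions marked off by 16/9, 8/3 separately and sum
for t in [0, 16/9): the term is ∫ 27*sqrt(2)*t**(3/2)/32·t^(s-1)
for t in [16/9, 8/3): the term is ∫ 9*t*log(9*t/8)/8·t^(s-1)
segment [8/3, ∞) carries exp(-9*t/4); integrate it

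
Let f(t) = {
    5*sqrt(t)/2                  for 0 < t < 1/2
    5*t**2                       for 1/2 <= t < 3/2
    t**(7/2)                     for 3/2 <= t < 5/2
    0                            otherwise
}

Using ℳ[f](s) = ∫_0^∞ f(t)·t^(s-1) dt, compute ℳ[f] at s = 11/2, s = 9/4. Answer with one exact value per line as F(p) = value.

along the cuts 1/2, 3/2, ℳ[f](s) splits into 3 integrals
piece [0, 1/2): integrate 5*sqrt(t)/2 against the kernel
segment [1/2, 3/2) carries 5*t**2; integrate it
the [3/2, 5/2) slice contributes ∫ t**(7/2)·t^(s-1) dt

F(11/2) = -sqrt(2)/384 + 729*sqrt(6)/128 + 60421/144
F(9/4) = 2**(1/4)*(-45441*3**(3/4) - 2530*sqrt(2) + 7820 + 204930*sqrt(2)*3**(1/4) + 584375*5**(3/4))/68816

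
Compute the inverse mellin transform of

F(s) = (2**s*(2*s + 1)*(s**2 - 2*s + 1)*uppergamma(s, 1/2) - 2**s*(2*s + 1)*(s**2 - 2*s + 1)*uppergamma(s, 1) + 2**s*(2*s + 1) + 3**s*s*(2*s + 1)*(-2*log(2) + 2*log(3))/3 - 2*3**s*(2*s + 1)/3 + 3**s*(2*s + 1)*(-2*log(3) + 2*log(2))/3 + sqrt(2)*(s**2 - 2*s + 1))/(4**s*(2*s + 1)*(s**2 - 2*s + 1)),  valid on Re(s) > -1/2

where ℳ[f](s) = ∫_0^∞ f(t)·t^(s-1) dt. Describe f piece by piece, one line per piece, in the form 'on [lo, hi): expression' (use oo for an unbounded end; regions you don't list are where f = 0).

on [0, 1/4): sqrt(2)*sqrt(t)
on [1/4, 1/2): exp(-2*t)
on [1/2, 3/4): log(2*t)/(2*t)

back out the common scale on t: sqrt(t) on [0, 1/2); exp(-t) on [1/2, 1); log(t)/t on [1, 3/2)
decompose at 1/4, 1/2; ℳ[f](s) sums the 3 pieces' integrals
∫ sqrt(2)*sqrt(t)·t^(s-1) over [0, 1/4)
piece [1/4, 1/2): integrate exp(-2*t) against the kernel
segment [1/2, 3/4) carries log(2*t)/(2*t); integrate it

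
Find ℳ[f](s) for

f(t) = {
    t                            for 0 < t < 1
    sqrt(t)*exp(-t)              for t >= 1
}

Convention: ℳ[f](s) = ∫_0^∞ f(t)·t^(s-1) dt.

((s + 1)*uppergamma(s + 1/2, 1) + 1)/(s + 1)
  Re(s) > -1

reversing the shared t-power: sqrt(t) on [0, 1); exp(-t) on [1, ∞)
cuts at 1: linearity sums the 2 kernel integrals
segment [0, 1) carries t; integrate it
on [1, ∞) integrate f = sqrt(t)*exp(-t) against the kernel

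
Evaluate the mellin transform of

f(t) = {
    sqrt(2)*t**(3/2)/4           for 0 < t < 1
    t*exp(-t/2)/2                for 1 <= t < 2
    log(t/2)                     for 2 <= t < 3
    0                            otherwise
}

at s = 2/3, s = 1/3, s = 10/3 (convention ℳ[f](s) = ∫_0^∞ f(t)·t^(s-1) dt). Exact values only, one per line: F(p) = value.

peel off the common scale on t: t**(3/2) on [0, 1/2); t*exp(-t) on [1/2, 1); log(t) on [1, 3/2)
strip the shared t-power: t**(5/2) on [0, 1/2); t**2*exp(-t) on [1/2, 1); t*log(t) on [1, 3/2)
reversing the shared t-power: sqrt(t) on [0, 1/2); exp(-t) on [1/2, 1); log(t)/t on [1, 3/2)
linearity at 1, 2 turns ℳ[f](s) into 3 summed integrals
for t in [0, 1): the term is ∫ sqrt(2)*t**(3/2)/4·t^(s-1)
over [1, 2), the kernel integral of t*exp(-t/2)/2 enters the sum
on [2, 3) integrate f = log(t/2) against the kernel

F(2/3) = -9*3**(2/3)/4 - 2**(2/3)*uppergamma(5/3, 1) + 3*sqrt(2)/26 + 2**(2/3)*uppergamma(5/3, 1/2) + log(3**(3*3**(2/3)/2)/2**(3*3**(2/3)/2)) + 9*2**(2/3)/4
F(1/3) = -9*3**(1/3) - 2**(1/3)*uppergamma(4/3, 1) + 3*sqrt(2)/22 + 2**(1/3)*uppergamma(4/3, 1/2) + log(3**(3*3**(1/3))/2**(3*3**(1/3))) + 9*2**(1/3)
F(10/3) = -8*2**(1/3)*uppergamma(13/3, 1) - 243*3**(1/3)/100 + 3*sqrt(2)/58 + 18*2**(1/3)/25 + log(3**(81*3**(1/3)/10)/2**(81*3**(1/3)/10)) + 8*2**(1/3)*uppergamma(13/3, 1/2)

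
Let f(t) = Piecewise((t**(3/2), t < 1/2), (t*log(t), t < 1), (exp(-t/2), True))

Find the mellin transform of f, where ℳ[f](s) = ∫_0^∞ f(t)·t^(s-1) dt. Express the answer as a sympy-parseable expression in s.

breakpoints 1/2, 1: one integral from each of the 3 segments
between 0 and 1/2 the integrand is t**(3/2)·t^(s-1)
∫ t*log(t)·t^(s-1) over [1/2, 1)
piece [1, ∞): integrate exp(-t/2) against the kernel

(2*2**(2*s)*(2*s + 3)*(s**2 + 2*s + 1)*uppergamma(s, 1/2) - 2*2**s*(2*s + 3) + s*(2*s + 3)*log(2) + 2*s + (2*s + 3)*log(2) + sqrt(2)*(s**2 + 2*s + 1) + 3)/(2*2**s*(2*s + 3)*(s**2 + 2*s + 1))
  Re(s) > -3/2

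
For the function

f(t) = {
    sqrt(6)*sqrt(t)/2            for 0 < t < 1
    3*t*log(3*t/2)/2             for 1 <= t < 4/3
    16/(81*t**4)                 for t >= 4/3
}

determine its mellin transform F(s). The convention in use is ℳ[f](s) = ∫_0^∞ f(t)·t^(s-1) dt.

strip the common scale on t: sqrt(2)*sqrt(t)/2 on [0, 3); t*log(t/2)/2 on [3, 4); 16/t**4 on [4, ∞)
reversing the common scale on t: sqrt(t) on [0, 3/2); t*log(t) on [3/2, 2); t**(-4) on [2, ∞)
linearity at 1, 4/3 turns ℳ[f](s) into 3 summed integrals
for t in [0, 1): the term is ∫ sqrt(6)*sqrt(t)/2·t^(s-1)
∫ 3*t*log(3*t/2)/2·t^(s-1) over [1, 4/3)
the [4/3, ∞) slice contributes ∫ 16/(81*t**4)·t^(s-1) dt

(32*2**(2*s)*s*(s - 4)*(2*s + 1)*log(2) - 32*2**(2*s)*(s - 4)*(2*s + 1) + 32*2**(2*s)*(s - 4)*(2*s + 1)*log(2) + 3**s*s*(s - 4)*(2*s + 1)*(-24*log(3) + 24*log(2)) + 3**s*(s - 4)*(2*s + 1)*(-24*log(3) + 24*log(2)) + 24*3**s*(s - 4)*(2*s + 1) + 16*3**s*sqrt(6)*(s - 4)*(s**2 + 2*s + 1) - 4**s*(2*s + 1)*(s**2 + 2*s + 1))/(16*3**s*(s - 4)*(2*s + 1)*(s**2 + 2*s + 1))
  -1/2 < Re(s) < 4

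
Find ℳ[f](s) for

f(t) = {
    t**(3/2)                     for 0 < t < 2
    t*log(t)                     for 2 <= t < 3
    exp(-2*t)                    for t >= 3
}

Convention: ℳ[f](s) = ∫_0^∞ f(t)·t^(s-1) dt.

(-12**s*s*(2*s + 3)*log(4) - 12**s*(2*s + 3)*log(4) + 12**s*(4*s + 6) + 12**s*sqrt(2)*(4*s**2 + 8*s + 4) + 3*18**s*s*(2*s + 3)*log(3) + 18**s*(-6*s - 9) + 3*18**s*(2*s + 3)*log(3) + 3**s*(2*s + 3)*(s**2 + 2*s + 1)*uppergamma(s, 6))/(6**s*(2*s + 3)*(s**2 + 2*s + 1))
  Re(s) > -3/2

linearity at 2, 3 turns ℳ[f](s) into 3 summed integrals
between 0 and 2 the integrand is t**(3/2)·t^(s-1)
segment 2 to 3 holds t*log(t); add its integral
∫ over [3, ∞) of exp(-2*t)·t^(s-1) joins the sum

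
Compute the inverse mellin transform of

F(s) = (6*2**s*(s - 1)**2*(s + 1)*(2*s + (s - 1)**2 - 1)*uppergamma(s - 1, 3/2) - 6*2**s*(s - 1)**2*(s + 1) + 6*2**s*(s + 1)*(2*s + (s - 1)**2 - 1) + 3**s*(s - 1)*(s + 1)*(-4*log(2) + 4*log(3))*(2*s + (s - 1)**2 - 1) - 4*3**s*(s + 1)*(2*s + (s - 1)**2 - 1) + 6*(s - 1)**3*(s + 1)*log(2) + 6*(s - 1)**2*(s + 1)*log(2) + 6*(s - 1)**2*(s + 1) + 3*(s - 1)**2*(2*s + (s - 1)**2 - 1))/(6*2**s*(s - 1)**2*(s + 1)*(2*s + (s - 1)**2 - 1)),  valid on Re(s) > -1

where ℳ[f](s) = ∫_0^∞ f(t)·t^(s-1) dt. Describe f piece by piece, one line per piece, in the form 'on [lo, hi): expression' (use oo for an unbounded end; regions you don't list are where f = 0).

back out the shared t-power: t**2 on [0, 1/2); t*log(t) on [1/2, 1); log(t) on [1, 3/2); …
slice at 1/2, 1, 3/2, transform all 4 pieces, and sum them
the [0, 1/2) slice contributes ∫ t·t^(s-1) dt
∫ log(t)·t^(s-1) over [1/2, 1)
∫ log(t)/t·t^(s-1) over [1, 3/2)
[3/2, ∞) adds the kernel integral of exp(-t)/t

on [0, 1/2): t
on [1/2, 1): log(t)
on [1, 3/2): log(t)/t
on [3/2, oo): exp(-t)/t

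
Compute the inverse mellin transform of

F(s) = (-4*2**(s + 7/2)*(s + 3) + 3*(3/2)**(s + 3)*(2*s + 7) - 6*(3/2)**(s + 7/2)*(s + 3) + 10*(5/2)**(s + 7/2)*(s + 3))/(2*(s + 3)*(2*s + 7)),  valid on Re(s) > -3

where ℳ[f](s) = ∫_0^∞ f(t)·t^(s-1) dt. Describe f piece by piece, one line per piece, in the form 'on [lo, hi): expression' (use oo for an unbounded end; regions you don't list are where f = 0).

integrate the 3 segments split at 3/2, 2, then add the results
[0, 3/2) adds the kernel integral of 3*t**3/2
[3/2, 2) adds the kernel integral of 3*t**(7/2)/2
∫ over [2, 5/2) of 5*t**(7/2)/2·t^(s-1) joins the sum

on [0, 3/2): 3*t**3/2
on [3/2, 2): 3*t**(7/2)/2
on [2, 5/2): 5*t**(7/2)/2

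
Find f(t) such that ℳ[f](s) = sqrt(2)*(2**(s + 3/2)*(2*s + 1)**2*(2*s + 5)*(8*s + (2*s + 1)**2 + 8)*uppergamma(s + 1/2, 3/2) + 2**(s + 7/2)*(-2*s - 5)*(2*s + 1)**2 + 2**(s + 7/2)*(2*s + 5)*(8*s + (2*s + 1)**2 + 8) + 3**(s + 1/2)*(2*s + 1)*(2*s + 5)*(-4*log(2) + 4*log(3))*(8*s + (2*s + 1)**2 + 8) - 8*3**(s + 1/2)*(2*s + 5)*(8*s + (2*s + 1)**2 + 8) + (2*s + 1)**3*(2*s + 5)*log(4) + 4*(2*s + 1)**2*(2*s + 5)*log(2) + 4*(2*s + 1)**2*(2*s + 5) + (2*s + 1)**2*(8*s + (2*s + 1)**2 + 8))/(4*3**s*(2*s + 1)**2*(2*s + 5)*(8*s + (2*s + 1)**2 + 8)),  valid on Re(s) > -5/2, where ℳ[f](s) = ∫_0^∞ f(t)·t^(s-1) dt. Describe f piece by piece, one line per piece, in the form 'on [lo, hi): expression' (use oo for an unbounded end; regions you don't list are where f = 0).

on [0, 1/3): 9*sqrt(6)*t**(5/2)/8
on [1/3, 2/3): 3*sqrt(6)*t**(3/2)*log(3*t/2)/4
on [2/3, 1): sqrt(6)*sqrt(t)*log(3*t/2)/2
on [1, oo): sqrt(6)*sqrt(t)*exp(-3*t/2)/2

the common scale on t comes off first: t**(5/2) on [0, 1/2); t**(3/2)*log(t) on [1/2, 1); sqrt(t)*log(t) on [1, 3/2); …
remove the shared t-power first: t**2 on [0, 1/2); t*log(t) on [1/2, 1); log(t) on [1, 3/2); …
split f at 1/3, 2/3, 1: ℳ[f](s) collects 4 kernel integrals
[0, 1/3) adds the kernel integral of 9*sqrt(6)*t**(5/2)/8
segment [1/3, 2/3) carries 3*sqrt(6)*t**(3/2)*log(3*t/2)/4; integrate it
over [2/3, 1), the kernel integral of sqrt(6)*sqrt(t)*log(3*t/2)/2 enters the sum
[1, ∞) adds the kernel integral of sqrt(6)*sqrt(t)*exp(-3*t/2)/2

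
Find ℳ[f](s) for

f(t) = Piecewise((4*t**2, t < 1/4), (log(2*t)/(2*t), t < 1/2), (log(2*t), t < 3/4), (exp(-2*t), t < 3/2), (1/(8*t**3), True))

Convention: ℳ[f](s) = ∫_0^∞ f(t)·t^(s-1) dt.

(108*2**s*s**2*(s - 3)*(s + 2)*(s**2 - 2*s + 1)*uppergamma(s, 3/2) - 108*2**s*s**2*(s - 3)*(s + 2)*(s**2 - 2*s + 1)*uppergamma(s, 3) - 108*2**s*s**2*(s - 3)*(s + 2) + 108*2**s*(s - 3)*(s + 2)*(s**2 - 2*s + 1) - 108*3**s*s*(s - 3)*(s + 2)*(s**2 - 2*s + 1)*log(2) + 108*3**s*s*(s - 3)*(s + 2)*(s**2 - 2*s + 1)*log(3) - 108*3**s*(s - 3)*(s + 2)*(s**2 - 2*s + 1) - 4*6**s*s**2*(s + 2)*(s**2 - 2*s + 1) + 216*s**3*(s - 3)*(s + 2)*log(2) - 216*s**2*(s - 3)*(s + 2)*log(2) + 216*s**2*(s - 3)*(s + 2) + 27*s**2*(s - 3)*(s**2 - 2*s + 1))/(108*2**(2*s)*s**2*(s - 3)*(s + 2)*(s**2 - 2*s + 1))
  -2 < Re(s) < 3

reversing the common scale on t: t**2 on [0, 1/2); log(t)/t on [1/2, 1); log(t) on [1, 3/2); …
integrate the 5 segments split at 1/4, 1/2, 3/4, 3/2, then add the results
piece [0, 1/4): integrate 4*t**2 against the kernel
segment 1/4 to 1/2 holds log(2*t)/(2*t); add its integral
piece [1/2, 3/4): integrate log(2*t) against the kernel
over [3/4, 3/2), the kernel integral of exp(-2*t) enters the sum
piece [3/2, ∞): integrate 1/(8*t**3) against the kernel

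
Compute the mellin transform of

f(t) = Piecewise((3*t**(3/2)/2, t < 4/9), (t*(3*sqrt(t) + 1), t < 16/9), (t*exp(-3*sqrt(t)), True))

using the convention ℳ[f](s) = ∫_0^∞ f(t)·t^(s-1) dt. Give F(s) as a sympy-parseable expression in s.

2*2**(2*s)*(80*2**(4*s)*(s + 1) + 8*2**(4*s) - 8*2**(2*s)*(s + 1) - 2*2**(2*s) + (s + 1)*(2*s + 3)*uppergamma(2*s + 2, 4))/(9*6**(2*s)*(s + 1)*(2*s + 3))
  Re(s) > -3/2

peel off the power substitution: 3*t**3/2 on [0, 2/3); t**2*(3*t + 1) on [2/3, 4/3); t**2*exp(-3*t) on [4/3, ∞)
reversing the shared t-power: 3*t/2 on [0, 2/3); 3*t + 1 on [2/3, 4/3); exp(-3*t) on [4/3, ∞)
strip the common scale on t: t on [0, 1); 2*t + 1 on [1, 2); exp(-2*t) on [2, ∞)
breakpoints 4/9, 16/9: one integral from each of the 3 segments
piece [0, 4/9): integrate 3*t**(3/2)/2 against the kernel
∫ over [4/9, 16/9) of t*(3*sqrt(t) + 1)·t^(s-1) joins the sum
the [16/9, ∞) slice contributes ∫ t*exp(-3*sqrt(t))·t^(s-1) dt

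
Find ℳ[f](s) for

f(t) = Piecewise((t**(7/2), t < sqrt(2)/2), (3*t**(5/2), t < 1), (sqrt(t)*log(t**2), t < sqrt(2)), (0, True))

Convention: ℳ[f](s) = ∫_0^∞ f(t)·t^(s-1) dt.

2**(-s/2 - 5/4)*(2**(s/2 + 9/4)*(2*s + 1)**2*(6*s + 21) + 2**(s/2 + 17/4)*(2*s + 5)*(2*s + 7) + 4*2**(s + 1/2)*(2*s + 1)*(2*s + 5)*(2*s + 7)*log(2) - 2**(s + 9/2)*(2*s + 5)*(2*s + 7) + (-12*s - 42)*(2*s + 1)**2 + sqrt(2)*(2*s + 1)**2*(2*s + 5))/((2*s + 1)**2*(2*s + 5)*(2*s + 7))
  Re(s) > -7/2

invert the shared t-power to get t**3 on [0, sqrt(2)/2); 3*t**2 on [sqrt(2)/2, 1); log(t**2) on [1, sqrt(2))
remove the power substitution first: t**(3/2) on [0, 1/2); 3*t on [1/2, 1); log(t) on [1, 2)
treat the 3 regions marked off by sqrt(2)/2, 1 separately and sum
piece [0, sqrt(2)/2): integrate t**(7/2) against the kernel
on [sqrt(2)/2, 1): add ∫ 3*t**(5/2)·t^(s-1) dt
on [1, sqrt(2)) integrate f = sqrt(t)*log(t**2) against the kernel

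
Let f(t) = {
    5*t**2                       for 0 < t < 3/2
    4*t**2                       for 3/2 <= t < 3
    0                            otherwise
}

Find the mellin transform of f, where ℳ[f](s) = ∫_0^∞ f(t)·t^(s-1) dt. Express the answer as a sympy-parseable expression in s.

9*(16*3**s + (3/2)**s)/(4*(s + 2))
  Re(s) > -2

slice at 3/2, transform all 2 pieces, and sum them
between 0 and 3/2 the integrand is 5*t**2·t^(s-1)
for t in [3/2, 3): the term is ∫ 4*t**2·t^(s-1)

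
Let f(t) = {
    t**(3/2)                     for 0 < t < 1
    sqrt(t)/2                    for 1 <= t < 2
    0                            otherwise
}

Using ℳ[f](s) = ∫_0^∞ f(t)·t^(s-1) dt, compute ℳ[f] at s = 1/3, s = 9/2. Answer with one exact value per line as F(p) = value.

F(1/3) = -3/55 + 3*2**(5/6)/5
F(9/2) = 49/15

invert the shared t-power to get t on [0, 1); 1/2 on [1, 2)
breakpoints 1: one integral from each of the 2 segments
segment [0, 1) carries t**(3/2); integrate it
over [1, 2), the kernel integral of sqrt(t)/2 enters the sum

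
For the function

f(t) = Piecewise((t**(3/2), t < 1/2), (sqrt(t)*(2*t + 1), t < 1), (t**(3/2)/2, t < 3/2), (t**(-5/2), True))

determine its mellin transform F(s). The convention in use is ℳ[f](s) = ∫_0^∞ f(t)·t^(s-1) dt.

(2160*2**s*s**2 - 3456*2**s*s - 4860*2**s + 196*3**s*sqrt(6)*s**2 - 904*3**s*sqrt(6)*s - 501*3**s*sqrt(6) - 648*sqrt(2)*s**2 + 864*sqrt(2)*s + 1890*sqrt(2))/(108*2**s*(8*s**3 - 4*s**2 - 34*s - 15))
  -3/2 < Re(s) < 5/2

undo the shared t-power: t on [0, 1/2); 2*t + 1 on [1/2, 1); t/2 on [1, 3/2); …
treat the 4 regions marked off by 1/2, 1, 3/2 separately and sum
∫ over [0, 1/2) of t**(3/2)·t^(s-1) joins the sum
over [1/2, 1), the kernel integral of sqrt(t)*(2*t + 1) enters the sum
[1, 3/2) adds the kernel integral of t**(3/2)/2
between 3/2 and ∞ the integrand is t**(-5/2)·t^(s-1)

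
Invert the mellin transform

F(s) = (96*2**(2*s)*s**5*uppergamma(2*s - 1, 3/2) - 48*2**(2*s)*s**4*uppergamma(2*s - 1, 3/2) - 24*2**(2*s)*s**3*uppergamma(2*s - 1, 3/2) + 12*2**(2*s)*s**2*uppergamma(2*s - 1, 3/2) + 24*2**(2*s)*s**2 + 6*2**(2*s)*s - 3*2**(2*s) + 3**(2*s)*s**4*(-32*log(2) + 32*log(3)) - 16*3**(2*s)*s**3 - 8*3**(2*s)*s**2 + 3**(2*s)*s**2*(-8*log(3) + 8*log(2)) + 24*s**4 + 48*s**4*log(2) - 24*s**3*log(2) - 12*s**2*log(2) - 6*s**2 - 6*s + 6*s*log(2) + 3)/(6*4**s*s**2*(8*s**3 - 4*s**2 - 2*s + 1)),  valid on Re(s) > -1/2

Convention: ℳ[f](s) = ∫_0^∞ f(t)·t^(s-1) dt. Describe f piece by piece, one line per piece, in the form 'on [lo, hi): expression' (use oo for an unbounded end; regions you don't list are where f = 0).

strip the power substitution: t on [0, 1/2); log(t) on [1/2, 1); log(t)/t on [1, 3/2); …
the shared t-power comes off first: t**2 on [0, 1/2); t*log(t) on [1/2, 1); log(t) on [1, 3/2); …
split f at 1/4, 1, 9/4: ℳ[f](s) collects 4 kernel integrals
between 0 and 1/4 the integrand is sqrt(t)·t^(s-1)
on [1/4, 1): add ∫ log(sqrt(t))·t^(s-1) dt
[1, 9/4) adds the kernel integral of log(sqrt(t))/sqrt(t)
for t in [9/4, ∞): the term is ∫ exp(-sqrt(t))/sqrt(t)·t^(s-1)

on [0, 1/4): sqrt(t)
on [1/4, 1): log(sqrt(t))
on [1, 9/4): log(sqrt(t))/sqrt(t)
on [9/4, oo): exp(-sqrt(t))/sqrt(t)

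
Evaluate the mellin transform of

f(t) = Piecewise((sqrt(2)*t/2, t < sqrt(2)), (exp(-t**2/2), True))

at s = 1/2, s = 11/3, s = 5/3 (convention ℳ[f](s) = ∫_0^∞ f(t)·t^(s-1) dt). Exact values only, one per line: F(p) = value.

F(1/2) = 2**(1/4)*(3*uppergamma(1/4, 1) + 4)/6
F(11/3) = 2**(5/6)*(3/7 + uppergamma(11/6, 1))
F(5/3) = 2**(5/6)*(4*uppergamma(5/6, 1) + 3)/8

back out the power substitution: sqrt(2)*sqrt(t)/2 on [0, 2); exp(-t/2) on [2, ∞)
the common scale on t comes off first: sqrt(t) on [0, 1); exp(-t) on [1, ∞)
along the cuts sqrt(2), ℳ[f](s) splits into 2 integrals
over [0, sqrt(2)), the kernel integral of sqrt(2)*t/2 enters the sum
segment sqrt(2) to ∞ holds exp(-t**2/2); add its integral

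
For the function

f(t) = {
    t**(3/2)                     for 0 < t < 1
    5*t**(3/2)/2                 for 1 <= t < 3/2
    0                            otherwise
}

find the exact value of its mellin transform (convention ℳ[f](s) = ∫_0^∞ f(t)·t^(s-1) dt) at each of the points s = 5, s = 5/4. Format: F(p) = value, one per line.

decompose at 1; ℳ[f](s) sums the 2 pieces' integrals
segment [0, 1) carries t**(3/2); integrate it
over [1, 3/2), the kernel integral of 5*t**(3/2)/2 enters the sum

F(5) = -3/13 + 3645*sqrt(6)/1664
F(5/4) = -6/11 + 45*2**(1/4)*3**(3/4)/44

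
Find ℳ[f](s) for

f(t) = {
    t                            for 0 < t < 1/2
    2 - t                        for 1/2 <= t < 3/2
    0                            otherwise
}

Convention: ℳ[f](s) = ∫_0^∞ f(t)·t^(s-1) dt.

(3**s*s + 4*3**s - 2*s - 4)/(2*2**s*s*(s + 1))
  Re(s) > -1

the 2 pieces separated at 1/2 each add one integral
over [0, 1/2), the kernel integral of t enters the sum
on [1/2, 3/2): add ∫ (2 - t)·t^(s-1) dt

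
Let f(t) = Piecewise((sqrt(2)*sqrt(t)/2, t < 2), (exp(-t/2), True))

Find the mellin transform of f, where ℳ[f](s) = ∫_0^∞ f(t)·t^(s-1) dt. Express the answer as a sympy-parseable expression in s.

2**s*((2*s + 1)*uppergamma(s, 1) + 2)/(2*s + 1)
  Re(s) > -1/2

strip the common scale on t: sqrt(t) on [0, 1); exp(-t) on [1, ∞)
slice at 2, transform all 2 pieces, and sum them
∫ sqrt(2)*sqrt(t)/2·t^(s-1) over [0, 2)
for t in [2, ∞): the term is ∫ exp(-t/2)·t^(s-1)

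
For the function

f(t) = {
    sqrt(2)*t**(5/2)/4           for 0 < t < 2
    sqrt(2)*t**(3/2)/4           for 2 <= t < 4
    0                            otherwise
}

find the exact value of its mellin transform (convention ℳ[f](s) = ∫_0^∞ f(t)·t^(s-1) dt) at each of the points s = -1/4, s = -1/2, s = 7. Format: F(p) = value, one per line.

the shared t-power comes off first: sqrt(2)*t**(3/2)/4 on [0, 2); sqrt(2)*sqrt(t)/4 on [2, 4)
reversing the common scale on t: t**(3/2) on [0, 1); sqrt(t)/2 on [1, 2)
invert the shared t-power to get t on [0, 1); 1/2 on [1, 2)
split f at 2: ℳ[f](s) collects 2 kernel integrals
piece [0, 2): integrate sqrt(2)*t**(5/2)/4 against the kernel
segment 2 to 4 holds sqrt(2)*t**(3/2)/4; add its integral

F(-1/4) = 2*2**(3/4)/45 + 8/5
F(-1/2) = sqrt(2)
F(7) = 3840/323 + 65536*sqrt(2)/17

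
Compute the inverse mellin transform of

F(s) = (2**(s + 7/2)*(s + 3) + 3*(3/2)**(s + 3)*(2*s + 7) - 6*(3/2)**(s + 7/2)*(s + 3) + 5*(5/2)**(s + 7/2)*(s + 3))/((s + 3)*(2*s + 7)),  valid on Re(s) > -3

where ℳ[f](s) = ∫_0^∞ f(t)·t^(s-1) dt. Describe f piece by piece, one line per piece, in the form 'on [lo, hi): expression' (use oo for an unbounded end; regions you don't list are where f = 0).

split f at 3/2, 2: ℳ[f](s) collects 3 kernel integrals
[0, 3/2) adds the kernel integral of 3*t**3
piece [3/2, 2): integrate 3*t**(7/2) against the kernel
on [2, 5/2) integrate f = 5*t**(7/2)/2 against the kernel

on [0, 3/2): 3*t**3
on [3/2, 2): 3*t**(7/2)
on [2, 5/2): 5*t**(7/2)/2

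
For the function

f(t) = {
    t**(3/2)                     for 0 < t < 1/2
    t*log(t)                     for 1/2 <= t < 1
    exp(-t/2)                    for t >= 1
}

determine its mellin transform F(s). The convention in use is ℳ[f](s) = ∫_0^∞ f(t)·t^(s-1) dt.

breakpoints 1/2, 1: one integral from each of the 3 segments
over [0, 1/2), the kernel integral of t**(3/2) enters the sum
the [1/2, 1) slice contributes ∫ t*log(t)·t^(s-1) dt
∫ over [1, ∞) of exp(-t/2)·t^(s-1) joins the sum

(2*2**(2*s)*(2*s + 3)*(s**2 + 2*s + 1)*uppergamma(s, 1/2) - 2*2**s*(2*s + 3) + s*(2*s + 3)*log(2) + 2*s + (2*s + 3)*log(2) + sqrt(2)*(s**2 + 2*s + 1) + 3)/(2*2**s*(2*s + 3)*(s**2 + 2*s + 1))
  Re(s) > -3/2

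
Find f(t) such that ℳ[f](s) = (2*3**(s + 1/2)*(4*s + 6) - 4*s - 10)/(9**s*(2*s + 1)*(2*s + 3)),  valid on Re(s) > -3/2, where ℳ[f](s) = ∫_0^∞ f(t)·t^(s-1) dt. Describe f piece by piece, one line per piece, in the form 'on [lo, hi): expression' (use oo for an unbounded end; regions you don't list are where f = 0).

on [0, 1/9): 27*t**(3/2)
on [1/9, 1/3): 6*sqrt(t)

invert the common scale on t to get 3*sqrt(3)*t**(3/2) on [0, 1/3); 2*sqrt(3)*sqrt(t) on [1/3, 1)
back out the common scale on t: t**(3/2) on [0, 1); 2*sqrt(t) on [1, 3)
decompose at 1/9; ℳ[f](s) sums the 2 pieces' integrals
for t in [0, 1/9): the term is ∫ 27*t**(3/2)·t^(s-1)
piece [1/9, 1/3): integrate 6*sqrt(t) against the kernel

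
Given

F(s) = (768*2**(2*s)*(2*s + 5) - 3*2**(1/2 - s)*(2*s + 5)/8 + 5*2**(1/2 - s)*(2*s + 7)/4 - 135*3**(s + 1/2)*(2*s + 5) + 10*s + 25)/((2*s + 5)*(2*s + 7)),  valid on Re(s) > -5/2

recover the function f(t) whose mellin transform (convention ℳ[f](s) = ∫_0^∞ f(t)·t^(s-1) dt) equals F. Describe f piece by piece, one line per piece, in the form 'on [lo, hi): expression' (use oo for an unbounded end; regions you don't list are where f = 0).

on [0, 1/2): 5*t**(5/2)
on [1/2, 1): 3*t**(7/2)
on [1, 3): t**(7/2)/2
on [3, 4): 3*t**(7/2)

f breaks at 1/2, 1, 3 into 4 integrals to sum
over [0, 1/2), the kernel integral of 5*t**(5/2) enters the sum
∫ over [1/2, 1) of 3*t**(7/2)·t^(s-1) joins the sum
over [1, 3), the kernel integral of t**(7/2)/2 enters the sum
over [3, 4), the kernel integral of 3*t**(7/2) enters the sum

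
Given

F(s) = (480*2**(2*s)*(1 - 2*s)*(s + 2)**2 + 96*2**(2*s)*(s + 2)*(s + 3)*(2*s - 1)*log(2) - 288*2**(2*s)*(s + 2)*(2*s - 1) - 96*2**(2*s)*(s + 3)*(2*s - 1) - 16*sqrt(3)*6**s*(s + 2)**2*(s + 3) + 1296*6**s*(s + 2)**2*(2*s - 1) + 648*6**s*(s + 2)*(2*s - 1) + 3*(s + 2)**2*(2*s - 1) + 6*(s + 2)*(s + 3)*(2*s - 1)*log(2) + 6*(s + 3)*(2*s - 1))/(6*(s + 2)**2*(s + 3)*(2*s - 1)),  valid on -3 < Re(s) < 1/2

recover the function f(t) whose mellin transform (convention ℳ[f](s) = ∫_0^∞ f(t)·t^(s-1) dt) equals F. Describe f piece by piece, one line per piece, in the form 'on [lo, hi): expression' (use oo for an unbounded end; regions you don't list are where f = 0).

on [0, 1): t**3/2
on [1, 4): t**2*log(t/2)
on [4, 6): t**2*(t/2 + 3)
on [6, oo): 4*sqrt(2)/sqrt(t)

back out the shared t-power: t/2 on [0, 1); log(t/2) on [1, 4); t/2 + 3 on [4, 6); …
undo the common scale on t: t on [0, 1/2); log(t) on [1/2, 2); t + 3 on [2, 3); …
cuts at 1, 4, 6: linearity sums the 4 kernel integrals
between 0 and 1 the integrand is t**3/2·t^(s-1)
[1, 4) adds the kernel integral of t**2*log(t/2)
∫ t**2*(t/2 + 3)·t^(s-1) over [4, 6)
between 6 and ∞ the integrand is 4*sqrt(2)/sqrt(t)·t^(s-1)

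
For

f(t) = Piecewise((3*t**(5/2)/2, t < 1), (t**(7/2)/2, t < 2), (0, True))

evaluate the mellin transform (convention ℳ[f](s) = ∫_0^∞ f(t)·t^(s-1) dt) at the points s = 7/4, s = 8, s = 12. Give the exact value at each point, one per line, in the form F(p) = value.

treat the 2 regions marked off by 1 separately and sum
between 0 and 1 the integrand is 3*t**(5/2)/2·t^(s-1)
∫ t**(7/2)/2·t^(s-1) over [1, 2)

F(7/4) = 92/357 + 64*2**(1/4)/21
F(8) = 16/161 + 2048*sqrt(2)/23
F(12) = 64/899 + 32768*sqrt(2)/31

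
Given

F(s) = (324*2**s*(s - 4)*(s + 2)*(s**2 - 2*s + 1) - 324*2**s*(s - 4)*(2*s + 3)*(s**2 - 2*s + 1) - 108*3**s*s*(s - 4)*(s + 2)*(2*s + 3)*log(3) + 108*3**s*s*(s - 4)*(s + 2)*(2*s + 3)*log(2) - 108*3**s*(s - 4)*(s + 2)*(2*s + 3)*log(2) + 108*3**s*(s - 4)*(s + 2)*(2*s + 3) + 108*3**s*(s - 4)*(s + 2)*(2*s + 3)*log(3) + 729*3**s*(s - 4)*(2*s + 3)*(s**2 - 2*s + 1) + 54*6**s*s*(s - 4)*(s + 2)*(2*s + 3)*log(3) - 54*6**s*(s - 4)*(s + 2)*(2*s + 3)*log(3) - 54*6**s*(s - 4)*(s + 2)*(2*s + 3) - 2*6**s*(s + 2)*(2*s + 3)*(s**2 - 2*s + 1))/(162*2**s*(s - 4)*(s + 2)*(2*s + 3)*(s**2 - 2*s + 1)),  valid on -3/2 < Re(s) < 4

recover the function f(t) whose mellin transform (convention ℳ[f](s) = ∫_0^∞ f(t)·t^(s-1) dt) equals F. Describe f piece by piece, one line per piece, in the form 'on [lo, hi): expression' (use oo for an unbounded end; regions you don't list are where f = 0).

the 4 pieces separated at 1, 3/2, 3 each add one integral
over [0, 1), the kernel integral of t**(3/2) enters the sum
segment 1 to 3/2 holds 2*t**2; add its integral
segment [3/2, 3) carries log(t)/t; integrate it
the [3, ∞) slice contributes ∫ t**(-4)·t^(s-1) dt

on [0, 1): t**(3/2)
on [1, 3/2): 2*t**2
on [3/2, 3): log(t)/t
on [3, oo): t**(-4)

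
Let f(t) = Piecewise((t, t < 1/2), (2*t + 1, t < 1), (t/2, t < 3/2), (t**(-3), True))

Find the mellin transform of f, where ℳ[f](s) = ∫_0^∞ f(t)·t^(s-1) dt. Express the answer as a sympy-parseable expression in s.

breakpoints 1/2, 1, 3/2: one integral from each of the 4 segments
the [0, 1/2) slice contributes ∫ t·t^(s-1) dt
on [1/2, 1): add ∫ (2*t + 1)·t^(s-1) dt
on [1, 3/2) integrate f = t/2 against the kernel
for t in [3/2, ∞): the term is ∫ t**(-3)·t^(s-1)

(270*2**s*s**2 - 702*2**s*s - 324*2**s + 49*3**s*s**2 - 275*3**s*s - 162*s**2 + 378*s + 324)/(108*2**s*s*(s**2 - 2*s - 3))
  -1 < Re(s) < 3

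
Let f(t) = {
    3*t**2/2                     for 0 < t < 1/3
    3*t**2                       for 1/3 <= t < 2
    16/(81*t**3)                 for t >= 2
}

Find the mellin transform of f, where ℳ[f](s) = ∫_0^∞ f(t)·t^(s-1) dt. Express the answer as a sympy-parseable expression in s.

remove the shared t-power first: 3*t/2 on [0, 1/3); 3*t on [1/3, 2); 16/(81*t**4) on [2, ∞)
back out the common scale on t: t on [0, 1/2); 2*t on [1/2, 3); t**(-4) on [3, ∞)
along the cuts 1/3, 2, ℳ[f](s) splits into 3 integrals
segment 0 to 1/3 holds 3*t**2/2; add its integral
segment 1/3 to 2 holds 3*t**2; add its integral
segment [2, ∞) carries 16/(81*t**3); integrate it

(1940*6**s*s - 5840*6**s - 27*s + 81)/(162*3**s*(s**2 - s - 6))
  -2 < Re(s) < 3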